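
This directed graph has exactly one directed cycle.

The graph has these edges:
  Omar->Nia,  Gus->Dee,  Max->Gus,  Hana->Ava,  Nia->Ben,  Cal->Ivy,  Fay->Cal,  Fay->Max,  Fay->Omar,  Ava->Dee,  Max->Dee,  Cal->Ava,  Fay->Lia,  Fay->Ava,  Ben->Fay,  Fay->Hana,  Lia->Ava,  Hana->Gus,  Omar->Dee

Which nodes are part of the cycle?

DFS with gray/black marking from Fay:
Fay gray
  Cal gray
    Ava gray
      Dee gray
      Dee black
    Ava black
    Ivy gray
    Ivy black
  Cal black
  Max gray
    Max→Dee: Dee black — skip
    Gus gray
      Gus→Dee: Dee black — skip
    Gus black
  Max black
  Fay→Ava: Ava black — skip
  Lia gray
    Lia→Ava: Ava black — skip
  Lia black
  Hana gray
    Hana→Gus: Gus black — skip
    Hana→Ava: Ava black — skip
  Hana black
  Omar gray
    Omar→Dee: Dee black — skip
    Nia gray
      Ben gray
        Ben→Fay: Fay is gray → back edge
Back edge closes the cycle Fay → Omar → Nia → Ben → Fay; its vertices are {Ben, Fay, Nia, Omar}.

Ben, Fay, Nia, Omar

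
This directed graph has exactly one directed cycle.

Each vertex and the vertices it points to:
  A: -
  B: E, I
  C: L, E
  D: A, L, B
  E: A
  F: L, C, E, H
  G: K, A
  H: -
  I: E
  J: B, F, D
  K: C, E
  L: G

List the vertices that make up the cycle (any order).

DFS with gray/black marking from L:
L gray
  G gray
    K gray
      C gray
        C→L: L is gray → back edge
Back edge closes the cycle L → G → K → C → L; its vertices are {C, G, K, L}.

C, G, K, L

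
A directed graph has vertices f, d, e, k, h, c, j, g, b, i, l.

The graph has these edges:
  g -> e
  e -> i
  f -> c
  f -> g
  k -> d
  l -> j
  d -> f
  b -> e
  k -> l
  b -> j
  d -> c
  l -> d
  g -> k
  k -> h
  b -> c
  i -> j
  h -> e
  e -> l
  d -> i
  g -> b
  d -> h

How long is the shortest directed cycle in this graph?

4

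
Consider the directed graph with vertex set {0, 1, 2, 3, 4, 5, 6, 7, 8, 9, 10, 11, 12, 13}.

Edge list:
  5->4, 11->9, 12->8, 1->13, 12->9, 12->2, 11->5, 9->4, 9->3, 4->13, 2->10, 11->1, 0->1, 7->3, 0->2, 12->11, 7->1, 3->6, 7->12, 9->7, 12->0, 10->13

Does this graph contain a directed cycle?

Yes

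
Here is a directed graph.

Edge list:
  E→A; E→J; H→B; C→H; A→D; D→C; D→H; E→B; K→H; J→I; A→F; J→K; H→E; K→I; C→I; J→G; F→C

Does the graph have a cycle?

Yes

DFS with white/gray/black marking, starting from C:
C gray
  I gray
  I black
  H gray
    E gray
      B gray
      B black
      A gray
        D gray
          D→H: H is gray → back edge
Back edge found, so a cycle exists: H → E → A → D → H.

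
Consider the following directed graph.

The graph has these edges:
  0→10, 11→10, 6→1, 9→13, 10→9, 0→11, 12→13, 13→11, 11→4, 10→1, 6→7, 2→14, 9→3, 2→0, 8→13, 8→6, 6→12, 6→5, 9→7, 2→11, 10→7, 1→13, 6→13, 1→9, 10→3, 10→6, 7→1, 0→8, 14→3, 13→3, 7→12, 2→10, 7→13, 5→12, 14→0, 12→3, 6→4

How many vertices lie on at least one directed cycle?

9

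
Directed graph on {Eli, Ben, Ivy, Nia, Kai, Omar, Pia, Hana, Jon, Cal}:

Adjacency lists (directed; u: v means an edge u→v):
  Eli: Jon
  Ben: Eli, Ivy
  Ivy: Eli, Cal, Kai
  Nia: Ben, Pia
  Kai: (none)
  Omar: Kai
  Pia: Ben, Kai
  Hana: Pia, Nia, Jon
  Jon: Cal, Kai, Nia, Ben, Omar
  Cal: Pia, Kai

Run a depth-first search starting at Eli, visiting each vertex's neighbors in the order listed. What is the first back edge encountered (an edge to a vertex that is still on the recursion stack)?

Ben->Eli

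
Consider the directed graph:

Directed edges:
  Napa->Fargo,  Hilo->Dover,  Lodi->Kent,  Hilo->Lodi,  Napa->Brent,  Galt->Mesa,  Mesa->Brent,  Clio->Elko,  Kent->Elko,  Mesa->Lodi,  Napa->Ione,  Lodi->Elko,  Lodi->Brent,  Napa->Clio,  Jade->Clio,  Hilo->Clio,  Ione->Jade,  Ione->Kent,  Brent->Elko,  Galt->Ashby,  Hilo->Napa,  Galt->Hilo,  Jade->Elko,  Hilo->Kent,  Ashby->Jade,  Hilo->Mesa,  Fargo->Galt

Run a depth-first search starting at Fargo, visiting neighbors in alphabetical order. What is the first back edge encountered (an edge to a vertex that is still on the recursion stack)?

Napa->Fargo

DFS from Fargo (visiting neighbors in alphabetical order); mark gray on enter, black on exit:
Fargo gray
  Galt gray
    Ashby gray
      Jade gray
        Clio gray
          Elko gray
          Elko black
        Clio black
        Jade→Elko: Elko black — skip
      Jade black
    Ashby black
    Hilo gray
      Hilo→Clio: Clio black — skip
      Dover gray
      Dover black
      Kent gray
        Kent→Elko: Elko black — skip
      Kent black
      Lodi gray
        Brent gray
          Brent→Elko: Elko black — skip
        Brent black
        Lodi→Elko: Elko black — skip
        Lodi→Kent: Kent black — skip
      Lodi black
      Mesa gray
        Mesa→Brent: Brent black — skip
        Mesa→Lodi: Lodi black — skip
      Mesa black
      Napa gray
        Napa→Brent: Brent black — skip
        Napa→Clio: Clio black — skip
        Napa→Fargo: Fargo is gray → back edge
First back edge: Napa → Fargo.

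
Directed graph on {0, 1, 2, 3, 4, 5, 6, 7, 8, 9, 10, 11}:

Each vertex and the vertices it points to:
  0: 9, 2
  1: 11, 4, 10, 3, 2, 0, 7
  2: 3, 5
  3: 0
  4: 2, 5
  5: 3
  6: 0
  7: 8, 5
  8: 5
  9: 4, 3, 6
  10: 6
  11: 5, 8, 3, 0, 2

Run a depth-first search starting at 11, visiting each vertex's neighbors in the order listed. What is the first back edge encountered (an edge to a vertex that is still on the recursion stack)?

2->3

DFS from 11 (visiting each vertex's neighbors in the order listed); mark gray on enter, black on exit:
11 gray
  5 gray
    3 gray
      0 gray
        9 gray
          4 gray
            2 gray
              2→3: 3 is gray → back edge
First back edge: 2 → 3.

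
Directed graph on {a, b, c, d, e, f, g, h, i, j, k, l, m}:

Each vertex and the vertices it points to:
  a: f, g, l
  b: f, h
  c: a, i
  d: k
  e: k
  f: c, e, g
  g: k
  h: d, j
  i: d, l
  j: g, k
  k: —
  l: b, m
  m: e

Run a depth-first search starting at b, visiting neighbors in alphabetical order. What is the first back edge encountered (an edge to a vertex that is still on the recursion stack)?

a→f

DFS from b (visiting neighbors in alphabetical order); mark gray on enter, black on exit:
b gray
  f gray
    c gray
      a gray
        a→f: f is gray → back edge
First back edge: a → f.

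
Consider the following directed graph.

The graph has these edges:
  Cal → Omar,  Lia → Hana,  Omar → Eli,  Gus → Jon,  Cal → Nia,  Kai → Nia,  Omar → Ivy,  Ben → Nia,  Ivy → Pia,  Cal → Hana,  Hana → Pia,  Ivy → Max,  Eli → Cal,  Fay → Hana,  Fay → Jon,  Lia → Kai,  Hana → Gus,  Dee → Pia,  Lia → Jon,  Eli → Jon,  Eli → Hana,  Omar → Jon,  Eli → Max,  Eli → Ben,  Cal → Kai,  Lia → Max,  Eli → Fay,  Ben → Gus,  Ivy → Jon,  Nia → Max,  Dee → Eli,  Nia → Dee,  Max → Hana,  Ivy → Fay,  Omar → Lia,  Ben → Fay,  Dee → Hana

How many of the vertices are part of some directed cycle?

8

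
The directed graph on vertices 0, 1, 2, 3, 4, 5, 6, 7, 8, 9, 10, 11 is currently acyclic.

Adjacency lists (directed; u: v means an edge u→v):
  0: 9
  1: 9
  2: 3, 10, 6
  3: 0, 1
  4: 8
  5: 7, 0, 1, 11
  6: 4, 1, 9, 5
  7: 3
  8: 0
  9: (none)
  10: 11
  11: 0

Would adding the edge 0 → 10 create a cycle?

Yes

Adding 0→10 creates a cycle iff 10 can already reach 0.
Path from 10: 10 → 11 → 0.
So 10 → … → 0 → 10 is a cycle.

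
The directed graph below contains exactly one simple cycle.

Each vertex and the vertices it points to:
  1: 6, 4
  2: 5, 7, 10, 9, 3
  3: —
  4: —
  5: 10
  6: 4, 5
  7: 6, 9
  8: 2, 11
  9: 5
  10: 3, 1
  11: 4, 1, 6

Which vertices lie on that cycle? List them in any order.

DFS with gray/black marking from 10:
10 gray
  3 gray
  3 black
  1 gray
    6 gray
      4 gray
      4 black
      5 gray
        5→10: 10 is gray → back edge
Back edge closes the cycle 10 → 1 → 6 → 5 → 10; its vertices are {1, 5, 6, 10}.

1, 5, 6, 10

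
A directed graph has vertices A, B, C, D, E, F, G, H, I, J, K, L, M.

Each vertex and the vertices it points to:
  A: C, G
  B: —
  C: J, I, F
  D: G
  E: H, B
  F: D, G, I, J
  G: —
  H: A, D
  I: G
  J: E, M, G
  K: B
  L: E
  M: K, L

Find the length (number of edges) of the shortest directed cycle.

5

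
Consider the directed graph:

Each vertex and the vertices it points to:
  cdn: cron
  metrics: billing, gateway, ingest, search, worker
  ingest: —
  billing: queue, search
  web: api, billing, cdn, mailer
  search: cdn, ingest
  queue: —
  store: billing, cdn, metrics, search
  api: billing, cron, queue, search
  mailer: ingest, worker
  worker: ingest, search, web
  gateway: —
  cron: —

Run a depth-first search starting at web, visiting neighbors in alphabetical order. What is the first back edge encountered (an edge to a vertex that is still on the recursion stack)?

worker→web

DFS from web (visiting neighbors in alphabetical order); mark gray on enter, black on exit:
web gray
  api gray
    billing gray
      queue gray
      queue black
      search gray
        cdn gray
          cron gray
          cron black
        cdn black
        ingest gray
        ingest black
      search black
    billing black
    api→cron: cron black — skip
    api→queue: queue black — skip
    api→search: search black — skip
  api black
  web→billing: billing black — skip
  web→cdn: cdn black — skip
  mailer gray
    mailer→ingest: ingest black — skip
    worker gray
      worker→ingest: ingest black — skip
      worker→search: search black — skip
      worker→web: web is gray → back edge
First back edge: worker → web.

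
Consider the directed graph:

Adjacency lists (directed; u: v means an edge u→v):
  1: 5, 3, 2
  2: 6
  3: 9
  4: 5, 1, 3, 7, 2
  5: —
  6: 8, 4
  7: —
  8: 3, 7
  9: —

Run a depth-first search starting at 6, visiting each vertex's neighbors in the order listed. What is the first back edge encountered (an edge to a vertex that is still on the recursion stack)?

DFS from 6 (visiting each vertex's neighbors in the order listed); mark gray on enter, black on exit:
6 gray
  8 gray
    3 gray
      9 gray
      9 black
    3 black
    7 gray
    7 black
  8 black
  4 gray
    5 gray
    5 black
    1 gray
      1→5: 5 black — skip
      1→3: 3 black — skip
      2 gray
        2→6: 6 is gray → back edge
First back edge: 2 → 6.

2→6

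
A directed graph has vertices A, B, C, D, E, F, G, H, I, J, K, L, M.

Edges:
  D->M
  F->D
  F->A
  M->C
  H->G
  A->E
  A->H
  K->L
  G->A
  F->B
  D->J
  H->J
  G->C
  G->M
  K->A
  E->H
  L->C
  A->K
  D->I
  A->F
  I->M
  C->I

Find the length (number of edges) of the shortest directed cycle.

For each vertex v, BFS finds the shortest path from v back to v.
The shortest such closed walk is A → F → A, length 2.

2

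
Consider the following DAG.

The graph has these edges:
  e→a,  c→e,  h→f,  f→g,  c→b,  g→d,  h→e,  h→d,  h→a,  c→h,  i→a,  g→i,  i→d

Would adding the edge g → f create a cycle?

Yes

Adding g→f creates a cycle iff f can already reach g.
Path from f: f → g.
So f → … → g → f is a cycle.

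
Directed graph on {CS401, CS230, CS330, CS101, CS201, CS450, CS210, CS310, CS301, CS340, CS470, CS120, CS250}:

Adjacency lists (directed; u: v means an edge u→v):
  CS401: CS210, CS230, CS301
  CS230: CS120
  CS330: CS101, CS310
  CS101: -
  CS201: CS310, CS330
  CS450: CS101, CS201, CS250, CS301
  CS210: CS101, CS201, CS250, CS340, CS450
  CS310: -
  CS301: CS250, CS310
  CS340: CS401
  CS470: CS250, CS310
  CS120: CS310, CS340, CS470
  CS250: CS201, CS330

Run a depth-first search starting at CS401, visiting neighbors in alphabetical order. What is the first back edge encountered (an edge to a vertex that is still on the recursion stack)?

CS340→CS401

DFS from CS401 (visiting neighbors in alphabetical order); mark gray on enter, black on exit:
CS401 gray
  CS210 gray
    CS101 gray
    CS101 black
    CS201 gray
      CS310 gray
      CS310 black
      CS330 gray
        CS330→CS101: CS101 black — skip
        CS330→CS310: CS310 black — skip
      CS330 black
    CS201 black
    CS250 gray
      CS250→CS201: CS201 black — skip
      CS250→CS330: CS330 black — skip
    CS250 black
    CS340 gray
      CS340→CS401: CS401 is gray → back edge
First back edge: CS340 → CS401.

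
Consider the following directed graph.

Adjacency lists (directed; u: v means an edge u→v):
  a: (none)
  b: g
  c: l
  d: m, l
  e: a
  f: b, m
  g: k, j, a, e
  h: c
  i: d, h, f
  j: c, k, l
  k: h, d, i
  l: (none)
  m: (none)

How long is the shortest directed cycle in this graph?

For each vertex v, BFS finds the shortest path from v back to v.
The shortest such closed walk is g → k → i → f → b → g, length 5.

5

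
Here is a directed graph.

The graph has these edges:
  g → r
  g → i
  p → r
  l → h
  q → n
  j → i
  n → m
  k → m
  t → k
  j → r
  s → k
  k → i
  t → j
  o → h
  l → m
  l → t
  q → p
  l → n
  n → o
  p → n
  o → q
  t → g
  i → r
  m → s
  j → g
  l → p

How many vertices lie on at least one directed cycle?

A vertex is on a directed cycle iff it belongs to a strongly connected component of size ≥ 2 (or has a self-loop).
The vertices on cycles are {k, m, n, o, p, q, s} — 7 in total.

7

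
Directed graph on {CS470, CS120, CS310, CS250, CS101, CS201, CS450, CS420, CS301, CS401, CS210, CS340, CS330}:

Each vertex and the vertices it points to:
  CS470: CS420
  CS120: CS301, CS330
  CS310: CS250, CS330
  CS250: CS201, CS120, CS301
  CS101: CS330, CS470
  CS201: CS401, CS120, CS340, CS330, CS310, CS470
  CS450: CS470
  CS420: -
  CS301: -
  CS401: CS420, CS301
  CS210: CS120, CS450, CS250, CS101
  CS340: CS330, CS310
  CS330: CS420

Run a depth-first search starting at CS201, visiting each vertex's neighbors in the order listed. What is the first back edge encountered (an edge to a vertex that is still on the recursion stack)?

DFS from CS201 (visiting each vertex's neighbors in the order listed); mark gray on enter, black on exit:
CS201 gray
  CS401 gray
    CS420 gray
    CS420 black
    CS301 gray
    CS301 black
  CS401 black
  CS120 gray
    CS120→CS301: CS301 black — skip
    CS330 gray
      CS330→CS420: CS420 black — skip
    CS330 black
  CS120 black
  CS340 gray
    CS340→CS330: CS330 black — skip
    CS310 gray
      CS250 gray
        CS250→CS201: CS201 is gray → back edge
First back edge: CS250 → CS201.

CS250->CS201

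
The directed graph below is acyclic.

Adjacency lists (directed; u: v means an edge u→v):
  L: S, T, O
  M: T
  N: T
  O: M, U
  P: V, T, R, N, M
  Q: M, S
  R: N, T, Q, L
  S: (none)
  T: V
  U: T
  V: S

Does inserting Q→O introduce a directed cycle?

No

Adding Q→O creates a cycle iff O can already reach Q.
Explore from O: no path reaches Q. The graph stays acyclic.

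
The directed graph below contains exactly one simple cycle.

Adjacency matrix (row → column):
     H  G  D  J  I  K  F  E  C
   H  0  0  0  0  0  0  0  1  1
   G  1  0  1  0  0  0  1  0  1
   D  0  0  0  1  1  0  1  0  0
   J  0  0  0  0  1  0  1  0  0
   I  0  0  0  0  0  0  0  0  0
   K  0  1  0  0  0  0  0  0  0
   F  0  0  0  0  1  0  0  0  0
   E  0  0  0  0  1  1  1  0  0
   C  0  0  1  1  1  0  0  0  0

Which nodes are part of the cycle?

E, G, H, K

DFS with gray/black marking from K:
K gray
  G gray
    C gray
      I gray
      I black
      J gray
        F gray
          F→I: I black — skip
        F black
        J→I: I black — skip
      J black
      D gray
        D→F: F black — skip
        D→I: I black — skip
        D→J: J black — skip
      D black
    C black
    G→D: D black — skip
    G→F: F black — skip
    H gray
      H→C: C black — skip
      E gray
        E→K: K is gray → back edge
Back edge closes the cycle K → G → H → E → K; its vertices are {E, G, H, K}.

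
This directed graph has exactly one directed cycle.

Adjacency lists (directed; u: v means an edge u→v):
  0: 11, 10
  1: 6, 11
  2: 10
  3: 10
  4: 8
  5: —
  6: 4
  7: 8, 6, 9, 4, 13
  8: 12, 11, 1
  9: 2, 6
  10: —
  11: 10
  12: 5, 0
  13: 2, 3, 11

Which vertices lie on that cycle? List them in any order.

DFS with gray/black marking from 8:
8 gray
  12 gray
    5 gray
    5 black
    0 gray
      11 gray
        10 gray
        10 black
      11 black
      0→10: 10 black — skip
    0 black
  12 black
  8→11: 11 black — skip
  1 gray
    6 gray
      4 gray
        4→8: 8 is gray → back edge
Back edge closes the cycle 8 → 1 → 6 → 4 → 8; its vertices are {1, 4, 6, 8}.

1, 4, 6, 8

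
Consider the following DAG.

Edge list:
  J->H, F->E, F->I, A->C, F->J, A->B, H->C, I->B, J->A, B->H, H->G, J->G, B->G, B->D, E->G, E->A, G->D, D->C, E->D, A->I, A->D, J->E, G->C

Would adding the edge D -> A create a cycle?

Yes

Adding D→A creates a cycle iff A can already reach D.
Path from A: A → D.
So A → … → D → A is a cycle.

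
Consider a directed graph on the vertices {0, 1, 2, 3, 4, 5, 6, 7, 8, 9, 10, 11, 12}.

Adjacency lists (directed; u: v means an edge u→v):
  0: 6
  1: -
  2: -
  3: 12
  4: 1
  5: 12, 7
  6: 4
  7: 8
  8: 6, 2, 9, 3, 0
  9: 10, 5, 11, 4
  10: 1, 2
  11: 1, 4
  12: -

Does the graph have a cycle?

DFS with white/gray/black marking, starting from 7:
7 gray
  8 gray
    6 gray
      4 gray
        1 gray
        1 black
      4 black
    6 black
    2 gray
    2 black
    9 gray
      10 gray
        10→1: 1 black — skip
        10→2: 2 black — skip
      10 black
      5 gray
        12 gray
        12 black
        5→7: 7 is gray → back edge
Back edge found, so a cycle exists: 7 → 8 → 9 → 5 → 7.

Yes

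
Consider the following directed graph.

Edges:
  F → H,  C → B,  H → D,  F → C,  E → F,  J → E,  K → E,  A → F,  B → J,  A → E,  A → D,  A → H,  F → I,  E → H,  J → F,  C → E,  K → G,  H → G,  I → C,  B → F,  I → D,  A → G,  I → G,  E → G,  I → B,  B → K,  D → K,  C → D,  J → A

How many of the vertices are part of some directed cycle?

10

A vertex is on a directed cycle iff it belongs to a strongly connected component of size ≥ 2 (or has a self-loop).
The vertices on cycles are {A, B, C, D, E, F, H, I, J, K} — 10 in total.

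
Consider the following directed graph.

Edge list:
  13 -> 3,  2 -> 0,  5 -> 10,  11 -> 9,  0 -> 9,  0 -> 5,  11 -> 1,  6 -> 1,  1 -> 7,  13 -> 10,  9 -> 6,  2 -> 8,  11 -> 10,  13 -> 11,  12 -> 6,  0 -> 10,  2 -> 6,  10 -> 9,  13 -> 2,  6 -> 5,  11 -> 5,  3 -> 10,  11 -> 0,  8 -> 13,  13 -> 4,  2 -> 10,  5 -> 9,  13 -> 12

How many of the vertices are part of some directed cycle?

A vertex is on a directed cycle iff it belongs to a strongly connected component of size ≥ 2 (or has a self-loop).
The vertices on cycles are {2, 5, 6, 8, 9, 10, 13} — 7 in total.

7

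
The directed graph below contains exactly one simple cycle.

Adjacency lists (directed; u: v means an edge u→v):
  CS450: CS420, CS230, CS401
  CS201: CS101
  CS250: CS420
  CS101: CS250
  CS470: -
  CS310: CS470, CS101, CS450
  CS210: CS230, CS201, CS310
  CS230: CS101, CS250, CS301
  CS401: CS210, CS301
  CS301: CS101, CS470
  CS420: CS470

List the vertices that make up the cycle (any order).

DFS with gray/black marking from CS450:
CS450 gray
  CS420 gray
    CS470 gray
    CS470 black
  CS420 black
  CS230 gray
    CS101 gray
      CS250 gray
        CS250→CS420: CS420 black — skip
      CS250 black
    CS101 black
    CS230→CS250: CS250 black — skip
    CS301 gray
      CS301→CS101: CS101 black — skip
      CS301→CS470: CS470 black — skip
    CS301 black
  CS230 black
  CS401 gray
    CS210 gray
      CS210→CS230: CS230 black — skip
      CS201 gray
        CS201→CS101: CS101 black — skip
      CS201 black
      CS310 gray
        CS310→CS470: CS470 black — skip
        CS310→CS101: CS101 black — skip
        CS310→CS450: CS450 is gray → back edge
Back edge closes the cycle CS450 → CS401 → CS210 → CS310 → CS450; its vertices are {CS210, CS310, CS401, CS450}.

CS210, CS310, CS401, CS450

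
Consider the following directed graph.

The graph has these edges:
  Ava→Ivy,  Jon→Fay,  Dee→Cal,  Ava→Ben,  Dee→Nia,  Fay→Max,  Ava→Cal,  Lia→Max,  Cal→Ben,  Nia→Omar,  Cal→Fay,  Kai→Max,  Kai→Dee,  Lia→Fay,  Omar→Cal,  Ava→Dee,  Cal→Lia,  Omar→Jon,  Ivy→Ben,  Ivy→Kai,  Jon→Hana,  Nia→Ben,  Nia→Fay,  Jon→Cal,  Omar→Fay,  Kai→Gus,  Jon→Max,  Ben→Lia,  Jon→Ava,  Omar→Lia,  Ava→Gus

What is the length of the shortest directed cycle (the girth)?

For each vertex v, BFS finds the shortest path from v back to v.
The shortest such closed walk is Omar → Jon → Ava → Dee → Nia → Omar, length 5.

5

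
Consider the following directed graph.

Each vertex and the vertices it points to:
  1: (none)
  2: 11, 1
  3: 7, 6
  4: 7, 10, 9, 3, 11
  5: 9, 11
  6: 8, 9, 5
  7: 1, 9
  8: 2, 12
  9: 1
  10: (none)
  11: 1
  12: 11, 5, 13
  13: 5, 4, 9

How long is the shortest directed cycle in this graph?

For each vertex v, BFS finds the shortest path from v back to v.
The shortest such closed walk is 4 → 3 → 6 → 8 → 12 → 13 → 4, length 6.

6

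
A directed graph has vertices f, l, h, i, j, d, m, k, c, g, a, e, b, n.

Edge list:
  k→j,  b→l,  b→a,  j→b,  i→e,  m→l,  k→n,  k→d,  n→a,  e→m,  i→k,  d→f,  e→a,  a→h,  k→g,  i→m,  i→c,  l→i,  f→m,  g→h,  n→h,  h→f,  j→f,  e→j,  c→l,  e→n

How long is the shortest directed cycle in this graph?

3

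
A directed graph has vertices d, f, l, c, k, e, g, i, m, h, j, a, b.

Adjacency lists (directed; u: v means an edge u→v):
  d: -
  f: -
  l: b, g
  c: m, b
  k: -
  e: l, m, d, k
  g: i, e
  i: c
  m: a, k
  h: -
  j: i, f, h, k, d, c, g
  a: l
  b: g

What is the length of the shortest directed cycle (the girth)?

3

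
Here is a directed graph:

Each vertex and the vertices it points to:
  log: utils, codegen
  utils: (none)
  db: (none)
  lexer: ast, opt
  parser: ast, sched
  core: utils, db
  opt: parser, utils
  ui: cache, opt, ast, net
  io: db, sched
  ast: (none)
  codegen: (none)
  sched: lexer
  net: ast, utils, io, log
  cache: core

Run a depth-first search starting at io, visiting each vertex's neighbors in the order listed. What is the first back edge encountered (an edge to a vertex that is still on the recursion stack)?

parser->sched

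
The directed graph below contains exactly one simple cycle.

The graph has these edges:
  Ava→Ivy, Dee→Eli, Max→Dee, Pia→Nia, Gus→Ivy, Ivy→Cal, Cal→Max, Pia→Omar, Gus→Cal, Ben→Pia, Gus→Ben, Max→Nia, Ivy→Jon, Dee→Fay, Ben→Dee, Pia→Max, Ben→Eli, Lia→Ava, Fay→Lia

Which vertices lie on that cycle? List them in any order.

DFS with gray/black marking from Dee:
Dee gray
  Fay gray
    Lia gray
      Ava gray
        Ivy gray
          Jon gray
          Jon black
          Cal gray
            Max gray
              Max→Dee: Dee is gray → back edge
Back edge closes the cycle Dee → Fay → Lia → Ava → Ivy → Cal → Max → Dee; its vertices are {Ava, Cal, Dee, Fay, Ivy, Lia, Max}.

Ava, Cal, Dee, Fay, Ivy, Lia, Max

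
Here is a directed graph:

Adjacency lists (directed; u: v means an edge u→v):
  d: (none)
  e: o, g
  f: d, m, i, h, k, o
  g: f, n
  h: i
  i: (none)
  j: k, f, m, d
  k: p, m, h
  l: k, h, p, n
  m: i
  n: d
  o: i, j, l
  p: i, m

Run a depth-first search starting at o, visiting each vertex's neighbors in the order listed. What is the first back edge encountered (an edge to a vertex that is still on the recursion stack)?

f→o

DFS from o (visiting each vertex's neighbors in the order listed); mark gray on enter, black on exit:
o gray
  i gray
  i black
  j gray
    k gray
      p gray
        p→i: i black — skip
        m gray
          m→i: i black — skip
        m black
      p black
      k→m: m black — skip
      h gray
        h→i: i black — skip
      h black
    k black
    f gray
      d gray
      d black
      f→m: m black — skip
      f→i: i black — skip
      f→h: h black — skip
      f→k: k black — skip
      f→o: o is gray → back edge
First back edge: f → o.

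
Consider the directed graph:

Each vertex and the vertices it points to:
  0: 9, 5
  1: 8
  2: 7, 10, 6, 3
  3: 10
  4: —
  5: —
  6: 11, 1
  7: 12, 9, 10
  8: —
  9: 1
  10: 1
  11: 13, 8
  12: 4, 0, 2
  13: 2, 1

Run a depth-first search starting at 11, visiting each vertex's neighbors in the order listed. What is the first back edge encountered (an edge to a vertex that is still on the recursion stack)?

12→2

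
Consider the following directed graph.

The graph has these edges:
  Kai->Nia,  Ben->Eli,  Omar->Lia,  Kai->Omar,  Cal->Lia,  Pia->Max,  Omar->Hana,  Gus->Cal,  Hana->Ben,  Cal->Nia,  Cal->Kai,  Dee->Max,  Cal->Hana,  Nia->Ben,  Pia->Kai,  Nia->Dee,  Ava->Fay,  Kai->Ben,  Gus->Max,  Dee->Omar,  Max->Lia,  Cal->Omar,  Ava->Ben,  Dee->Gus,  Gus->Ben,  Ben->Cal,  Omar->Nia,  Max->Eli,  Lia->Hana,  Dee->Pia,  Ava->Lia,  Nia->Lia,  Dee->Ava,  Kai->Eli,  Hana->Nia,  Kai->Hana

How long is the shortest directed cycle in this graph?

For each vertex v, BFS finds the shortest path from v back to v.
The shortest such closed walk is Dee → Omar → Nia → Dee, length 3.

3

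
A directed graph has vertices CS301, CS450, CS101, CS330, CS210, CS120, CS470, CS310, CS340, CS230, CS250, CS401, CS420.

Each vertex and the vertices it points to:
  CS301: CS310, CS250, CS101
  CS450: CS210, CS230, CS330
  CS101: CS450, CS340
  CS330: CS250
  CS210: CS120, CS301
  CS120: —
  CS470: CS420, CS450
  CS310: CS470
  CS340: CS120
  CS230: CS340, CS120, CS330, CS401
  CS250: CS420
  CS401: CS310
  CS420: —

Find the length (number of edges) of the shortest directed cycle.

4

For each vertex v, BFS finds the shortest path from v back to v.
The shortest such closed walk is CS101 → CS450 → CS210 → CS301 → CS101, length 4.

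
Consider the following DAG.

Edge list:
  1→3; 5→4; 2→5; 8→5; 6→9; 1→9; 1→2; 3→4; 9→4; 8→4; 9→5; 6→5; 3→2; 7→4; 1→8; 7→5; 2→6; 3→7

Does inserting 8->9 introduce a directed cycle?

No

Adding 8→9 creates a cycle iff 9 can already reach 8.
Explore from 9: no path reaches 8. The graph stays acyclic.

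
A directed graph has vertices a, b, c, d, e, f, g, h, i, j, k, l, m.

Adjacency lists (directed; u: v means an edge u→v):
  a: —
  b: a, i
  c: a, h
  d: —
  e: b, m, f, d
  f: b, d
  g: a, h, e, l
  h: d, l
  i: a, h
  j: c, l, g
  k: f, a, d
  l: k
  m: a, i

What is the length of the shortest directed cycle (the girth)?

6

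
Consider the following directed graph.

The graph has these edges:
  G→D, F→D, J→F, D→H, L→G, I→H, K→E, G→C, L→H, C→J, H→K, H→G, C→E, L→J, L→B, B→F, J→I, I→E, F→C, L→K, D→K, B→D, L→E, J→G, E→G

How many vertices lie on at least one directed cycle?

A vertex is on a directed cycle iff it belongs to a strongly connected component of size ≥ 2 (or has a self-loop).
The vertices on cycles are {C, D, E, F, G, H, I, J, K} — 9 in total.

9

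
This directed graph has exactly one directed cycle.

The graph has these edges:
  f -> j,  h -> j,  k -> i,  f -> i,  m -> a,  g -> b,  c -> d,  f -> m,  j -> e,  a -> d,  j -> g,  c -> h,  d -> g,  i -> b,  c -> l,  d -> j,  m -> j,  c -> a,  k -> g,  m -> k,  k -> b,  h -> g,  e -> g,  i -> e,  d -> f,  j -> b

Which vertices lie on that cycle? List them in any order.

DFS with gray/black marking from a:
a gray
  d gray
    g gray
      b gray
      b black
    g black
    j gray
      j→b: b black — skip
      e gray
        e→g: g black — skip
      e black
      j→g: g black — skip
    j black
    f gray
      f→j: j black — skip
      m gray
        m→a: a is gray → back edge
Back edge closes the cycle a → d → f → m → a; its vertices are {a, d, f, m}.

a, d, f, m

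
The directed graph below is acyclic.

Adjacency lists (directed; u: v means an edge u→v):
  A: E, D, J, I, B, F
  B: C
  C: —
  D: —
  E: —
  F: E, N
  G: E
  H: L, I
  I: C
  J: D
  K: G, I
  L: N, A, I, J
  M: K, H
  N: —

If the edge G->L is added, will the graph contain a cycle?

No

Adding G→L creates a cycle iff L can already reach G.
Explore from L: no path reaches G. The graph stays acyclic.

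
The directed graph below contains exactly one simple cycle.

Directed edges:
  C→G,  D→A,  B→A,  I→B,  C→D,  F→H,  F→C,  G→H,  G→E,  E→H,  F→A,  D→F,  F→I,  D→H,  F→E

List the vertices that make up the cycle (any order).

DFS with gray/black marking from C:
C gray
  D gray
    F gray
      F→C: C is gray → back edge
Back edge closes the cycle C → D → F → C; its vertices are {C, D, F}.

C, D, F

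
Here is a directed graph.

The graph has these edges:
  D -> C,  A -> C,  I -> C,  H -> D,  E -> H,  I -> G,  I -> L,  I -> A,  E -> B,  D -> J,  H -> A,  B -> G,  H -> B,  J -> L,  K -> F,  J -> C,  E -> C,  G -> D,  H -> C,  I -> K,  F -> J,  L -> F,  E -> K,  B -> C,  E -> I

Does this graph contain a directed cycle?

DFS with white/gray/black marking, starting from F:
F gray
  J gray
    C gray
    C black
    L gray
      L→F: F is gray → back edge
Back edge found, so a cycle exists: F → J → L → F.

Yes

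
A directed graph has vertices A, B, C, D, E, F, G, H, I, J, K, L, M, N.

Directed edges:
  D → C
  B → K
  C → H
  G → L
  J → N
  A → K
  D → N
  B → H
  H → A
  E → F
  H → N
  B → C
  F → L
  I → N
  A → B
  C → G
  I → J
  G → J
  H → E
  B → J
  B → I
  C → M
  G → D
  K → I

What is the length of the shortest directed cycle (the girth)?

3

For each vertex v, BFS finds the shortest path from v back to v.
The shortest such closed walk is C → G → D → C, length 3.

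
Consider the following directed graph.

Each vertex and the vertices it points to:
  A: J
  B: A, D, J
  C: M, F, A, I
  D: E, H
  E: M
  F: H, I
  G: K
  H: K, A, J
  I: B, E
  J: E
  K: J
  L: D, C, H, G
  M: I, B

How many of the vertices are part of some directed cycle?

9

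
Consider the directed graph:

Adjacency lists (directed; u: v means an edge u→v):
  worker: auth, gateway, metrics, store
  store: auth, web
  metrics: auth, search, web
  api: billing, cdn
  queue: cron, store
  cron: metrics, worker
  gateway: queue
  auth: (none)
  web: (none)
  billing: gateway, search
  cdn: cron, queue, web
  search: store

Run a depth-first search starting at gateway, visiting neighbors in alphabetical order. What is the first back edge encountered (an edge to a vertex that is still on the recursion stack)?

DFS from gateway (visiting neighbors in alphabetical order); mark gray on enter, black on exit:
gateway gray
  queue gray
    cron gray
      metrics gray
        auth gray
        auth black
        search gray
          store gray
            store→auth: auth black — skip
            web gray
            web black
          store black
        search black
        metrics→web: web black — skip
      metrics black
      worker gray
        worker→auth: auth black — skip
        worker→gateway: gateway is gray → back edge
First back edge: worker → gateway.

worker->gateway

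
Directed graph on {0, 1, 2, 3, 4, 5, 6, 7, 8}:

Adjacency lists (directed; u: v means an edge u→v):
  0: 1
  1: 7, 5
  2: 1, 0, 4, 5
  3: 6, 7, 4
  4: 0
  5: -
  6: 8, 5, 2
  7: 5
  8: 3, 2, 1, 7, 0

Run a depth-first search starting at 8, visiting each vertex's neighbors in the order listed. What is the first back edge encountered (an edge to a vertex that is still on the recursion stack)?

6→8

DFS from 8 (visiting each vertex's neighbors in the order listed); mark gray on enter, black on exit:
8 gray
  3 gray
    6 gray
      6→8: 8 is gray → back edge
First back edge: 6 → 8.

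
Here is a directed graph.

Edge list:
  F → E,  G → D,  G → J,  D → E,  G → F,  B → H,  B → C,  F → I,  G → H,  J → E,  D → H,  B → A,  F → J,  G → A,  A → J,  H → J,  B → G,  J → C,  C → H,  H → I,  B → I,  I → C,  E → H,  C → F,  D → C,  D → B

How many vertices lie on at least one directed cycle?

A vertex is on a directed cycle iff it belongs to a strongly connected component of size ≥ 2 (or has a self-loop).
The vertices on cycles are {B, C, D, E, F, G, H, I, J} — 9 in total.

9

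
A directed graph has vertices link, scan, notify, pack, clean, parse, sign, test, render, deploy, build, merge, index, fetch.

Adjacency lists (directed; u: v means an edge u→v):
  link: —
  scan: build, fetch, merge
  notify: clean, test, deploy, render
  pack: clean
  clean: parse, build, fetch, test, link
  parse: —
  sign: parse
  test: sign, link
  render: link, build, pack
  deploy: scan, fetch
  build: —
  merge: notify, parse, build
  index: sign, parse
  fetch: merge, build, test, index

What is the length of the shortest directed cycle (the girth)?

For each vertex v, BFS finds the shortest path from v back to v.
The shortest such closed walk is notify → clean → fetch → merge → notify, length 4.

4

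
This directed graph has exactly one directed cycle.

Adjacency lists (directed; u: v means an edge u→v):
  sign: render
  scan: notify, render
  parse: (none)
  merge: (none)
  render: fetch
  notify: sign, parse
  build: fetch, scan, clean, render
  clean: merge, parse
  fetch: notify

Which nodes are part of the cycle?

DFS with gray/black marking from notify:
notify gray
  sign gray
    render gray
      fetch gray
        fetch→notify: notify is gray → back edge
Back edge closes the cycle notify → sign → render → fetch → notify; its vertices are {sign, fetch, notify, render}.

sign, fetch, notify, render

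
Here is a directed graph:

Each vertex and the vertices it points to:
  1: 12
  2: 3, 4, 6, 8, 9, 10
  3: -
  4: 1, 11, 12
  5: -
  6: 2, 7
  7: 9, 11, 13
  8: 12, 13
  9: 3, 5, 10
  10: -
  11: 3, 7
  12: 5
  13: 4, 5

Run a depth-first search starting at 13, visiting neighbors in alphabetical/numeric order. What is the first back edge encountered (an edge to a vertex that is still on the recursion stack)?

7->11

DFS from 13 (visiting neighbors in alphabetical/numeric order); mark gray on enter, black on exit:
13 gray
  4 gray
    1 gray
      12 gray
        5 gray
        5 black
      12 black
    1 black
    11 gray
      3 gray
      3 black
      7 gray
        9 gray
          9→3: 3 black — skip
          9→5: 5 black — skip
          10 gray
          10 black
        9 black
        7→11: 11 is gray → back edge
First back edge: 7 → 11.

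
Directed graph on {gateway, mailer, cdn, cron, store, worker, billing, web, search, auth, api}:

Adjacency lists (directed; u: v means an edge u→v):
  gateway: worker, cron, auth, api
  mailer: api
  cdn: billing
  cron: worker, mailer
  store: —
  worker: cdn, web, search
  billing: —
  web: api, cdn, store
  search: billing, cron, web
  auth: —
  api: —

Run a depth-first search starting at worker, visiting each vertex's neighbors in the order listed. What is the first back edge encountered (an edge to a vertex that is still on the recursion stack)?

DFS from worker (visiting each vertex's neighbors in the order listed); mark gray on enter, black on exit:
worker gray
  cdn gray
    billing gray
    billing black
  cdn black
  web gray
    api gray
    api black
    web→cdn: cdn black — skip
    store gray
    store black
  web black
  search gray
    search→billing: billing black — skip
    cron gray
      cron→worker: worker is gray → back edge
First back edge: cron → worker.

cron→worker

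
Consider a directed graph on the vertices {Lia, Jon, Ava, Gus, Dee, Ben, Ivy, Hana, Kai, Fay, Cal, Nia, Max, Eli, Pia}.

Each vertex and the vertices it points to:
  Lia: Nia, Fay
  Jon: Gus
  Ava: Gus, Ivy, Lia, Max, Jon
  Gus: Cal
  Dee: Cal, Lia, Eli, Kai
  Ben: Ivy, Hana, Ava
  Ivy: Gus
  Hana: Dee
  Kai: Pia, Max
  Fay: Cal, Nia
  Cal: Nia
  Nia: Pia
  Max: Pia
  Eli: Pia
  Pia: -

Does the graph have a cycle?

DFS with white/gray/black marking, starting from Jon:
Jon gray
  Gus gray
    Cal gray
      Nia gray
        Pia gray
        Pia black
      Nia black
    Cal black
  Gus black
Jon black
Lia gray
  Lia→Nia: Nia black — skip
  Fay gray
    Fay→Cal: Cal black — skip
    Fay→Nia: Nia black — skip
  Fay black
Lia black
Ava gray
  Ava→Gus: Gus black — skip
  Ivy gray
    Ivy→Gus: Gus black — skip
  Ivy black
  Ava→Lia: Lia black — skip
  Max gray
    Max→Pia: Pia black — skip
  Max black
  Ava→Jon: Jon black — skip
Ava black
Dee gray
  Dee→Cal: Cal black — skip
  Dee→Lia: Lia black — skip
  Eli gray
    Eli→Pia: Pia black — skip
  Eli black
  Kai gray
    Kai→Pia: Pia black — skip
    Kai→Max: Max black — skip
  Kai black
Dee black
Ben gray
  Ben→Ivy: Ivy black — skip
  Hana gray
    Hana→Dee: Dee black — skip
  Hana black
  Ben→Ava: Ava black — skip
Ben black
Every edge goes to a white or black vertex — no back edge, so the graph is acyclic.

No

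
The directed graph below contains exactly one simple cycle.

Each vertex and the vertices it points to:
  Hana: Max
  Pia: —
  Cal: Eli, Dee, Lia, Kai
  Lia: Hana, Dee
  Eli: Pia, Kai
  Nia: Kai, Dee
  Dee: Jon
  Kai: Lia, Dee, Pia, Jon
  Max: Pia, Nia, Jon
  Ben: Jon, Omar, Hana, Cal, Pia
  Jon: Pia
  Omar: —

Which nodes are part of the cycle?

Kai, Lia, Max, Nia, Hana

DFS with gray/black marking from Hana:
Hana gray
  Max gray
    Pia gray
    Pia black
    Nia gray
      Kai gray
        Lia gray
          Lia→Hana: Hana is gray → back edge
Back edge closes the cycle Hana → Max → Nia → Kai → Lia → Hana; its vertices are {Kai, Lia, Max, Nia, Hana}.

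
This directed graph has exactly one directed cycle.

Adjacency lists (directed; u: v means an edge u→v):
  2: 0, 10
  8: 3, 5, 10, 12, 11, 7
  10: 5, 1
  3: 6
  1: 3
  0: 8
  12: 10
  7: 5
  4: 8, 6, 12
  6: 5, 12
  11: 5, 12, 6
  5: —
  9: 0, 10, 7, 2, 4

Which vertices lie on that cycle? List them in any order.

DFS with gray/black marking from 6:
6 gray
  5 gray
  5 black
  12 gray
    10 gray
      10→5: 5 black — skip
      1 gray
        3 gray
          3→6: 6 is gray → back edge
Back edge closes the cycle 6 → 12 → 10 → 1 → 3 → 6; its vertices are {1, 3, 6, 10, 12}.

1, 3, 6, 10, 12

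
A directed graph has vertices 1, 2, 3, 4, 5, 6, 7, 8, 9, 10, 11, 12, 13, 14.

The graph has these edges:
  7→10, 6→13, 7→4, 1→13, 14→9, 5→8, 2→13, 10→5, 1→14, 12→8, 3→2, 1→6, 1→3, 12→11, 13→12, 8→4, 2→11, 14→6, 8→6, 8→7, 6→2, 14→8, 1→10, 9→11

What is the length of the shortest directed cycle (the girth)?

4

For each vertex v, BFS finds the shortest path from v back to v.
The shortest such closed walk is 6 → 13 → 12 → 8 → 6, length 4.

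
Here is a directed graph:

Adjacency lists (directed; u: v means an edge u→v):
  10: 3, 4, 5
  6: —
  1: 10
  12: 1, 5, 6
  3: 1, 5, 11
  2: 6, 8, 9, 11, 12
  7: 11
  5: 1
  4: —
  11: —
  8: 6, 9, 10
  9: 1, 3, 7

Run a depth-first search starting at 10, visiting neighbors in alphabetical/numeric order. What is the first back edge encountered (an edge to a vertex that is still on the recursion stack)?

DFS from 10 (visiting neighbors in alphabetical/numeric order); mark gray on enter, black on exit:
10 gray
  3 gray
    1 gray
      1→10: 10 is gray → back edge
First back edge: 1 → 10.

1→10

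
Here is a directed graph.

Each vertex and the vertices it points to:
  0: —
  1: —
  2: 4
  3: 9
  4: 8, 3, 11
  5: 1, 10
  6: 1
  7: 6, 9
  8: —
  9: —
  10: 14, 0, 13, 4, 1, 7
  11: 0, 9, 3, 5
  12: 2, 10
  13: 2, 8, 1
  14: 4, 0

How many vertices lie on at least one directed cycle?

7

A vertex is on a directed cycle iff it belongs to a strongly connected component of size ≥ 2 (or has a self-loop).
The vertices on cycles are {2, 4, 5, 10, 11, 13, 14} — 7 in total.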